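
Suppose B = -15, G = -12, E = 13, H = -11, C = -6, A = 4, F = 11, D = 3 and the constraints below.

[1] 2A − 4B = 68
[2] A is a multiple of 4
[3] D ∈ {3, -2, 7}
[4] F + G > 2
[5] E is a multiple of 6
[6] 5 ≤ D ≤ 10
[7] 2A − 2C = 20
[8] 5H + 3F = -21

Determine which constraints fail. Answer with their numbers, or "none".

[1] 2A − 4B = 2(4) − 4(-15) = 68  ✔
[2] 4 / 4 = 1, so 4 divides 4  ✔
[3] D = 3 is in {3, -2, 7}  ✔
[4] F + G = 11 + (-12) = -1; -1 ≤ 2, bound 2 not met  ✘
[5] 13 = 6×2 + 1, so 6 does not divide 13  ✘
[6] D = 3 is outside [5, 10]  ✘
[7] 2A − 2C = 2(4) − 2(-6) = 20  ✔
[8] 5H + 3F = 5(-11) + 3(11) = -22, not -21  ✘

Constraints 4, 5, 6, and 8 are violated.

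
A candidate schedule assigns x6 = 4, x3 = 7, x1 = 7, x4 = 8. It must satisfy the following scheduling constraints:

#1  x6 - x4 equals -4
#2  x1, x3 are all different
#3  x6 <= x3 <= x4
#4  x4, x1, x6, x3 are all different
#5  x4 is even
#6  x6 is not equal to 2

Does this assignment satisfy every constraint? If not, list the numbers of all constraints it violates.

#1 x6 - x4 = 4 - 8 = -4  holds
#2 x1 = x3 = 7, not all different  fails
#3 values 4 <= 7 <= 8  holds
#4 x1 = x3 = 7, not all different  fails
#5 x4 = 8 is even  holds
#6 x6 = 4, and 4 ≠ 2  holds

Violated: 2, 4.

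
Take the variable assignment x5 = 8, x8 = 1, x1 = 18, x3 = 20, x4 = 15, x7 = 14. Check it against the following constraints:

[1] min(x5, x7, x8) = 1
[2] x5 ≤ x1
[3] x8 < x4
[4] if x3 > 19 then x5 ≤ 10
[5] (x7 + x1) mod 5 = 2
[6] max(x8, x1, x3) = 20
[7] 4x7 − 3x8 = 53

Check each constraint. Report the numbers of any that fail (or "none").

[1] min(8, 14, 1) = 1  ✔
[2] x5 = 8, x1 = 18; 8 ≤ 18  ✔
[3] x8 = 1, x4 = 15; 1 < 15  ✔
[4] x3 = 20 > 19, so we need x5 ≤ 10; x5 = 8 ≤ 10  ✔
[5] x7 + x1 = 32; 32 mod 5 = 2  ✔
[6] max(1, 18, 20) = 20  ✔
[7] 4x7 − 3x8 = 4(14) − 3(1) = 53  ✔

No violations.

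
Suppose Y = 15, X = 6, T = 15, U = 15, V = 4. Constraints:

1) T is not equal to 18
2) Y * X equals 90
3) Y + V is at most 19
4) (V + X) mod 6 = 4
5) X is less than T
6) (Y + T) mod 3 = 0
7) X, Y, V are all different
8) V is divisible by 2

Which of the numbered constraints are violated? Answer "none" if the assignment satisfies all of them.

1) T = 15, and 15 ≠ 18  true
2) Y * X = 15 * 6 = 90  true
3) Y + V = 15 + 4 = 19; 19 ≤ 19  true
4) V + X = 10; 10 mod 6 = 4  true
5) X = 6, T = 15; 6 < 15  true
6) Y + T = 30; 30 mod 3 = 0  true
7) values 6, 15, 4 are pairwise distinct  true
8) 4 / 2 = 2, so 2 divides 4  true

No violations.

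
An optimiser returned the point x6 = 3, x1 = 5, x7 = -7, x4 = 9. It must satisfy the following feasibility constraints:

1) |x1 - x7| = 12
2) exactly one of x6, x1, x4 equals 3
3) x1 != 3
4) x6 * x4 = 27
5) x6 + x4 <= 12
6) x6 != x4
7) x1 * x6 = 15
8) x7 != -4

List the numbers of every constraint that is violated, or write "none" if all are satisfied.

None — every constraint holds.

1) |5 - (-7)| = 12  OK
2) x6=3, x1=5, x4=9; 1 of them equals 3  OK
3) x1 = 5, and 5 ≠ 3  OK
4) x6 * x4 = 3 * 9 = 27  OK
5) x6 + x4 = 3 + 9 = 12; 12 ≤ 12  OK
6) x6 = 3, x4 = 9; distinct  OK
7) x1 * x6 = 5 * 3 = 15  OK
8) x7 = -7, and -7 ≠ -4  OK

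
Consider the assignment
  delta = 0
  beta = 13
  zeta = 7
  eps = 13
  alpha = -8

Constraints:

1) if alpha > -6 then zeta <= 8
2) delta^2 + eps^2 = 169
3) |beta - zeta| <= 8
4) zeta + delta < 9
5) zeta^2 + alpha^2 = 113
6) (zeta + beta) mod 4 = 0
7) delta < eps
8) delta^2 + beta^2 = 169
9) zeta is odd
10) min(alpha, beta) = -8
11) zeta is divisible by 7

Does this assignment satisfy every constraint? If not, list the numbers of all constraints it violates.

None — every constraint holds.

1) alpha = -8, not > -6; antecedent false, conditional vacuously true  ✔
2) delta^2 + eps^2 = 0^2 + 13^2 = 0 + 169 = 169  ✔
3) |13 - 7| = 6; 6 ≤ 8  ✔
4) zeta + delta = 7 + 0 = 7; 7 < 9  ✔
5) zeta^2 + alpha^2 = 7^2 + (-8)^2 = 49 + 64 = 113  ✔
6) zeta + beta = 20; 20 mod 4 = 0  ✔
7) delta = 0, eps = 13; 0 < 13  ✔
8) delta^2 + beta^2 = 0^2 + 13^2 = 0 + 169 = 169  ✔
9) zeta = 7 is odd  ✔
10) min(-8, 13) = -8  ✔
11) 7 / 7 = 1, so 7 divides 7  ✔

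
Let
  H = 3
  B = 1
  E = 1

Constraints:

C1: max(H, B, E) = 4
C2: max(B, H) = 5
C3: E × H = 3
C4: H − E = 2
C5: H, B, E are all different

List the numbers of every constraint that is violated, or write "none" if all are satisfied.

The assignment fails constraints 1, 2, and 5.

C1: max(3, 1, 1) = 3, not 4 — violated.
C2: max(1, 3) = 3, not 5 — violated.
C3: E × H = 1 × 3 = 3 — satisfied.
C4: H − E = 3 − 1 = 2 — satisfied.
C5: B = E = 1, not all different — violated.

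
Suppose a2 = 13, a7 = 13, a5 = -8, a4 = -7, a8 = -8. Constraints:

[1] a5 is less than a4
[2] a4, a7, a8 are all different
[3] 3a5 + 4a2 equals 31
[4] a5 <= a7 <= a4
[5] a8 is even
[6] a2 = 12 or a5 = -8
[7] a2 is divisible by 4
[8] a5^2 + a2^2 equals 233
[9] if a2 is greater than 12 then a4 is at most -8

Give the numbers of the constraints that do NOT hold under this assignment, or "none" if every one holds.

[1] a5 = -8, a4 = -7; -8 < -7  OK
[2] values -7, 13, -8 are pairwise distinct  OK
[3] 3a5 + 4a2 = 3(-8) + 4(13) = 28, not 31  FAIL
[4] values -8, 13, -7; a7 = 13 is not <= a4 = -7  FAIL
[5] a8 = -8 is even  OK
[6] a2 = 13 ≠ 12, but a5 = -8 = -8 (second disjunct)  OK
[7] 13 = 4*3 + 1, so 4 does not divide 13  FAIL
[8] a5^2 + a2^2 = (-8)^2 + 13^2 = 64 + 169 = 233  OK
[9] a2 = 13 > 12, so we need a4 ≤ -8; but a4 = -7 > -8  FAIL

No — constraints 3, 4, 7, and 9 are not satisfied.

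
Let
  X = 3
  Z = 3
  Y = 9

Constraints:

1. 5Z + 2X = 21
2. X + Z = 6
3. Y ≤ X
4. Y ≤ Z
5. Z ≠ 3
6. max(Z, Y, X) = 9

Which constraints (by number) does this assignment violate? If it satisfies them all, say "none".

Constraints 3, 4, and 5 do not hold.

1. 5Z + 2X = 5(3) + 2(3) = 21 — OK.
2. X + Z = 3 + 3 = 6 — OK.
3. Y = 9, X = 3; 9 > 3 (want ≤) — violated.
4. Y = 9, Z = 3; 9 > 3 (want ≤) — violated.
5. Z = 3, but 3 is required to differ — violated.
6. max(3, 9, 3) = 9 — OK.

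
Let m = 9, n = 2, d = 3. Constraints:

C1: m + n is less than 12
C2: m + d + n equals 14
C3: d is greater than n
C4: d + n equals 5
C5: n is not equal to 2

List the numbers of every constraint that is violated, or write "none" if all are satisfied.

Constraint 5 does not hold.

C1: m + n = 9 + 2 = 11; 11 < 12 — holds.
C2: m + d + n = 9 + 3 + 2 = 14 — holds.
C3: d = 3, n = 2; 3 > 2 — holds.
C4: d + n = 3 + 2 = 5 — holds.
C5: n = 2, but 2 is required to differ — does not hold.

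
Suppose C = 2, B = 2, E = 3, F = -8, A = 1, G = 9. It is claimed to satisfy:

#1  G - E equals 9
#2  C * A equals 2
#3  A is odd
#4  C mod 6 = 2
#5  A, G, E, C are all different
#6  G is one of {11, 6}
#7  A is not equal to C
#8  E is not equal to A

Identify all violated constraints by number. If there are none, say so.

No — constraints 1 and 6 are not satisfied.

#1 G - E = 9 - 3 = 6, not 9  FAIL
#2 C * A = 2 * 1 = 2  OK
#3 A = 1 is odd  OK
#4 2 mod 6 = 2  OK
#5 values 1, 9, 3, 2 are pairwise distinct  OK
#6 G = 9 is not in {11, 6}  FAIL
#7 A = 1, C = 2; distinct  OK
#8 E = 3, A = 1; distinct  OK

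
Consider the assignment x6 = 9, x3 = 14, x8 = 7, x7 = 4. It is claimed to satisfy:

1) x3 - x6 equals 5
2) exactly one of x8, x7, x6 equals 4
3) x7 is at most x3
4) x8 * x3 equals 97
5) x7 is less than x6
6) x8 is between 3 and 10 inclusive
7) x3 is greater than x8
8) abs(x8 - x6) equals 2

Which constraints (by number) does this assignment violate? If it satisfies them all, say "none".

1) x3 - x6 = 14 - 9 = 5 — OK.
2) x8=7, x7=4, x6=9; 1 of them equals 4 — OK.
3) x7 = 4, x3 = 14; 4 ≤ 14 — OK.
4) x8 * x3 = 7 * 14 = 98, not 97 — violated.
5) x7 = 4, x6 = 9; 4 < 9 — OK.
6) x8 = 7 lies in [3, 10] — OK.
7) x3 = 14, x8 = 7; 14 > 7 — OK.
8) abs(7 - 9) = 2 — OK.

The assignment fails constraint 4.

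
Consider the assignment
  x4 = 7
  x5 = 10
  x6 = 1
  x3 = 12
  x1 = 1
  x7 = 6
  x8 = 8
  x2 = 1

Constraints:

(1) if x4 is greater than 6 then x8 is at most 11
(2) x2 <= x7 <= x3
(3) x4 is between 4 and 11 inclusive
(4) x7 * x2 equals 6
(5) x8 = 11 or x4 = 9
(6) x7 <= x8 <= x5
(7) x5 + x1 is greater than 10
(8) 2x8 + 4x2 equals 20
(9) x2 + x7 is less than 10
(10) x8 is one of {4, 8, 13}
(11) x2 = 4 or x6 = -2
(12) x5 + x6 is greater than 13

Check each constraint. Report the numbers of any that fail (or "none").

The assignment fails constraints 5, 11, and 12.

(1) x4 = 7 > 6, so we need x8 ≤ 11; x8 = 8 ≤ 11  yes
(2) values 1 <= 6 <= 12  yes
(3) x4 = 7 lies in [4, 11]  yes
(4) x7 * x2 = 6 * 1 = 6  yes
(5) x8 = 8 ≠ 11 and x4 = 7 ≠ 9; both disjuncts false  no
(6) values 6 <= 8 <= 10  yes
(7) x5 + x1 = 10 + 1 = 11; 11 > 10  yes
(8) 2x8 + 4x2 = 2(8) + 4(1) = 20  yes
(9) x2 + x7 = 1 + 6 = 7; 7 < 10  yes
(10) x8 = 8 is in {4, 8, 13}  yes
(11) x2 = 1 ≠ 4 and x6 = 1 ≠ -2; both disjuncts false  no
(12) x5 + x6 = 10 + 1 = 11; 11 ≤ 13, bound 13 not met  no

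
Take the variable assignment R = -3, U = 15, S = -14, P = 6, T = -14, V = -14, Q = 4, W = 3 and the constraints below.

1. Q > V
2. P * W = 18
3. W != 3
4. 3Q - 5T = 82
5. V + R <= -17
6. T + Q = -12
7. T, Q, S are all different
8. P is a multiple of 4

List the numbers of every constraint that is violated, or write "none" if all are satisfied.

1. Q = 4, V = -14; 4 > -14  OK
2. P * W = 6 * 3 = 18  OK
3. W = 3, but 3 is required to differ  FAIL
4. 3Q - 5T = 3(4) - 5(-14) = 82  OK
5. V + R = -14 + (-3) = -17; -17 ≤ -17  OK
6. T + Q = -14 + 4 = -10, not -12  FAIL
7. T = S = -14, not all different  FAIL
8. 6 = 4*1 + 2, so 4 does not divide 6  FAIL

No — constraints 3, 6, 7, and 8 are not satisfied.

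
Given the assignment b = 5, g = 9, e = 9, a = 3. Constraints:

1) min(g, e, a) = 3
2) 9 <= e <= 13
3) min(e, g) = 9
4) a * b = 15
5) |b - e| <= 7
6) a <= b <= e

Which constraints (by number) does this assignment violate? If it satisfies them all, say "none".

1) min(9, 9, 3) = 3 — OK.
2) e = 9 lies in [9, 13] — OK.
3) min(9, 9) = 9 — OK.
4) a * b = 3 * 5 = 15 — OK.
5) |5 - 9| = 4; 4 ≤ 7 — OK.
6) values 3 <= 5 <= 9 — OK.

No violations.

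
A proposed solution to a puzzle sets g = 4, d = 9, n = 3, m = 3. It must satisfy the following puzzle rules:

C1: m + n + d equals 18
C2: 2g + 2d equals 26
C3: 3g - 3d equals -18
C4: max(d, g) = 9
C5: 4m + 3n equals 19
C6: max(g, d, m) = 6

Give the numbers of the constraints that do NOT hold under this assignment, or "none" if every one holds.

Constraints 1, 3, 5, and 6 are violated.

C1: m + n + d = 3 + 3 + 9 = 15, not 18 — fails.
C2: 2g + 2d = 2(4) + 2(9) = 26 — holds.
C3: 3g - 3d = 3(4) - 3(9) = -15, not -18 — fails.
C4: max(9, 4) = 9 — holds.
C5: 4m + 3n = 4(3) + 3(3) = 21, not 19 — fails.
C6: max(4, 9, 3) = 9, not 6 — fails.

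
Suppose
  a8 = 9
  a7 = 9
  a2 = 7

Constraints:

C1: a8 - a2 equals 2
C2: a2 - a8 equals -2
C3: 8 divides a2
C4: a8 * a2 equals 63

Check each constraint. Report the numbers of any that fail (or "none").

Constraint 3 does not hold.

C1: a8 - a2 = 9 - 7 = 2 — holds.
C2: a2 - a8 = 7 - 9 = -2 — holds.
C3: 7 = 8*0 + 7, so 8 does not divide 7 — does not hold.
C4: a8 * a2 = 9 * 7 = 63 — holds.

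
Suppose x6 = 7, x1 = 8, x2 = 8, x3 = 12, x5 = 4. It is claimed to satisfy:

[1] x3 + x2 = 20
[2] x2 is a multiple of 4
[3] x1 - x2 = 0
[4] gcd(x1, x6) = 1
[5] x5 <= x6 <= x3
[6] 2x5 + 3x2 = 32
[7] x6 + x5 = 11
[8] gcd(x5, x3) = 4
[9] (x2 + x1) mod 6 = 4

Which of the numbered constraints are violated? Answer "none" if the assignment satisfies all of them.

[1] x3 + x2 = 12 + 8 = 20  ✓
[2] 8 / 4 = 2, so 4 divides 8  ✓
[3] x1 - x2 = 8 - 8 = 0  ✓
[4] gcd(8, 7) = 1  ✓
[5] values 4 <= 7 <= 12  ✓
[6] 2x5 + 3x2 = 2(4) + 3(8) = 32  ✓
[7] x6 + x5 = 7 + 4 = 11  ✓
[8] gcd(4, 12) = 4  ✓
[9] x2 + x1 = 16; 16 mod 6 = 4  ✓

Yes — all constraints hold.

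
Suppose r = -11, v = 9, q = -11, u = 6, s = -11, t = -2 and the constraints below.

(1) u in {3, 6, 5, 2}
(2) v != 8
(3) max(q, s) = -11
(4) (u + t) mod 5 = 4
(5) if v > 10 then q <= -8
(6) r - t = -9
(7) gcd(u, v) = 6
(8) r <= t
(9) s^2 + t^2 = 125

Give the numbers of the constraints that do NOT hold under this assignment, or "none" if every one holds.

Violated: 7.

(1) u = 6 is in {3, 6, 5, 2}  OK
(2) v = 9, and 9 ≠ 8  OK
(3) max(-11, -11) = -11  OK
(4) u + t = 4; 4 mod 5 = 4  OK
(5) v = 9, not > 10; antecedent false, conditional vacuously true  OK
(6) r - t = -11 - (-2) = -9  OK
(7) gcd(6, 9) = 3, not 6  FAIL
(8) r = -11, t = -2; -11 ≤ -2  OK
(9) s^2 + t^2 = (-11)^2 + (-2)^2 = 121 + 4 = 125  OK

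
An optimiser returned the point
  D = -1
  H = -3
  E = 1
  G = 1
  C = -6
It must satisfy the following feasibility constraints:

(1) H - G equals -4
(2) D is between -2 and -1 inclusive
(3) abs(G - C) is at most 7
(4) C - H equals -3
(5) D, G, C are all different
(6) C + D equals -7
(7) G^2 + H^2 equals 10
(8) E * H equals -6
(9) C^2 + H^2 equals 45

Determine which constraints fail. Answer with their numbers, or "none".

(1) H - G = -3 - 1 = -4  ✔
(2) D = -1 lies in [-2, -1]  ✔
(3) abs(1 - (-6)) = 7; 7 ≤ 7  ✔
(4) C - H = -6 - (-3) = -3  ✔
(5) values -1, 1, -6 are pairwise distinct  ✔
(6) C + D = -6 + (-1) = -7  ✔
(7) G^2 + H^2 = 1^2 + (-3)^2 = 1 + 9 = 10  ✔
(8) E * H = 1 * (-3) = -3, not -6  ✘
(9) C^2 + H^2 = (-6)^2 + (-3)^2 = 36 + 9 = 45  ✔

Constraint 8 is violated.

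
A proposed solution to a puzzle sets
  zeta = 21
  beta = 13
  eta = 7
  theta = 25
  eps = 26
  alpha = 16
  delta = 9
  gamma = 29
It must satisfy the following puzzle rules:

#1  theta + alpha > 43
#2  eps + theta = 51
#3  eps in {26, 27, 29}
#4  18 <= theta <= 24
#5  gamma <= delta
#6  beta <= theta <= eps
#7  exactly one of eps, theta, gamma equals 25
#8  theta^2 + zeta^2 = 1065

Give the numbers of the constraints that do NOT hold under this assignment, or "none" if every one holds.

#1 theta + alpha = 25 + 16 = 41; 41 ≤ 43, bound 43 not met — violated.
#2 eps + theta = 26 + 25 = 51 — OK.
#3 eps = 26 is in {26, 27, 29} — OK.
#4 theta = 25 is outside [18, 24] — violated.
#5 gamma = 29, delta = 9; 29 > 9 (want ≤) — violated.
#6 values 13 <= 25 <= 26 — OK.
#7 eps=26, theta=25, gamma=29; 1 of them equals 25 — OK.
#8 theta^2 + zeta^2 = 25^2 + 21^2 = 625 + 441 = 1066, not 1065 — violated.

No — constraints 1, 4, 5, 8 are not satisfied.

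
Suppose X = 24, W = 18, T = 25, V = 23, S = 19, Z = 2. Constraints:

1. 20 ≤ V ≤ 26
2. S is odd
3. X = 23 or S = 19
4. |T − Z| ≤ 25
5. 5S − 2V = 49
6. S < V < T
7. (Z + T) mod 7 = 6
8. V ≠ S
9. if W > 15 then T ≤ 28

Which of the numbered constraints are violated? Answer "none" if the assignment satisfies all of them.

All constraints are satisfied.

1. V = 23 lies in [20, 26] — holds.
2. S = 19 is odd — holds.
3. X = 24 ≠ 23, but S = 19 = 19 (second disjunct) — holds.
4. |25 − 2| = 23; 23 ≤ 25 — holds.
5. 5S − 2V = 5(19) − 2(23) = 49 — holds.
6. values 19 < 23 < 25 — holds.
7. Z + T = 27; 27 mod 7 = 6 — holds.
8. V = 23, S = 19; distinct — holds.
9. W = 18 > 15, so we need T ≤ 28; T = 25 ≤ 28 — holds.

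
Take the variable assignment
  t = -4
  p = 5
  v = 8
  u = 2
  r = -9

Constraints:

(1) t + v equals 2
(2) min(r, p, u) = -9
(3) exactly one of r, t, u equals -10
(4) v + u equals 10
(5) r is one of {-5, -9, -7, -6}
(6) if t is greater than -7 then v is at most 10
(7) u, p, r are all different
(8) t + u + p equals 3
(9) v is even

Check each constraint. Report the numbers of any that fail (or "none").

Constraints 1 and 3 are violated.

(1) t + v = -4 + 8 = 4, not 2  no
(2) min(-9, 5, 2) = -9  yes
(3) r=-9, t=-4, u=2; 0 of them equal -10, not exactly one  no
(4) v + u = 8 + 2 = 10  yes
(5) r = -9 is in {-5, -9, -7, -6}  yes
(6) t = -4 > -7, so we need v ≤ 10; v = 8 ≤ 10  yes
(7) values 2, 5, -9 are pairwise distinct  yes
(8) t + u + p = -4 + 2 + 5 = 3  yes
(9) v = 8 is even  yes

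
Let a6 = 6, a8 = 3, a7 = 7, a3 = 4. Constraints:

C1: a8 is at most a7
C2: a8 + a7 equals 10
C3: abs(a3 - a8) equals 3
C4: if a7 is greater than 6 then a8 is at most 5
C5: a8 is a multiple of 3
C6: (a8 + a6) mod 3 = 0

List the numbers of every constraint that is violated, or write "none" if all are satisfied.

Constraint 3 does not hold.

C1: a8 = 3, a7 = 7; 3 ≤ 7 — satisfied.
C2: a8 + a7 = 3 + 7 = 10 — satisfied.
C3: abs(4 - 3) = 1, not 3 — violated.
C4: a7 = 7 > 6, so we need a8 ≤ 5; a8 = 3 ≤ 5 — satisfied.
C5: 3 / 3 = 1, so 3 divides 3 — satisfied.
C6: a8 + a6 = 9; 9 mod 3 = 0 — satisfied.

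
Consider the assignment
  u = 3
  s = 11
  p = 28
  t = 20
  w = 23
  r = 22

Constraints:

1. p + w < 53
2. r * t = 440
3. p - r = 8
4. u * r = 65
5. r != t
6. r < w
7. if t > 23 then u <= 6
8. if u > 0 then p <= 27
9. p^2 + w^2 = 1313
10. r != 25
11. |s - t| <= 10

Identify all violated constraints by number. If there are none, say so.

1. p + w = 28 + 23 = 51; 51 < 53  OK
2. r * t = 22 * 20 = 440  OK
3. p - r = 28 - 22 = 6, not 8  FAIL
4. u * r = 3 * 22 = 66, not 65  FAIL
5. r = 22, t = 20; distinct  OK
6. r = 22, w = 23; 22 < 23  OK
7. t = 20, not > 23; antecedent false, conditional vacuously true  OK
8. u = 3 > 0, so we need p ≤ 27; but p = 28 > 27  FAIL
9. p^2 + w^2 = 28^2 + 23^2 = 784 + 529 = 1313  OK
10. r = 22, and 22 ≠ 25  OK
11. |11 - 20| = 9; 9 ≤ 10  OK

The assignment fails constraints 3, 4, 8.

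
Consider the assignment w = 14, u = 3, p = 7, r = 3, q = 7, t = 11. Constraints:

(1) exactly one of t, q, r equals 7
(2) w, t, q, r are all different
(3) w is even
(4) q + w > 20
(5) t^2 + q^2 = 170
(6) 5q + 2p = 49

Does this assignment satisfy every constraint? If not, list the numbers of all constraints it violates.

Yes — all constraints hold.

(1) t=11, q=7, r=3; 1 of them equals 7  ✔
(2) values 14, 11, 7, 3 are pairwise distinct  ✔
(3) w = 14 is even  ✔
(4) q + w = 7 + 14 = 21; 21 > 20  ✔
(5) t^2 + q^2 = 11^2 + 7^2 = 121 + 49 = 170  ✔
(6) 5q + 2p = 5(7) + 2(7) = 49  ✔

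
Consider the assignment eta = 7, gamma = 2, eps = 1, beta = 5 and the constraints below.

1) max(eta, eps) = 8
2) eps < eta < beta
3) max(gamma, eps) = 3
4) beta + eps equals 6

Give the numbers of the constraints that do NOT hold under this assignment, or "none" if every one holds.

Violated: 1, 2, and 3.

1) max(7, 1) = 7, not 8  FAIL
2) values 1, 7, 5; eta = 7 is not < beta = 5  FAIL
3) max(2, 1) = 2, not 3  FAIL
4) beta + eps = 5 + 1 = 6  OK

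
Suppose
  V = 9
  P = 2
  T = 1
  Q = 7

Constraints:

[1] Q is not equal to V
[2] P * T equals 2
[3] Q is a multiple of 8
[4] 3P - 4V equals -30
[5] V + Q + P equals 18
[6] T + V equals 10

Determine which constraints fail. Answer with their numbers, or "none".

[1] Q = 7, V = 9; distinct  holds
[2] P * T = 2 * 1 = 2  holds
[3] 7 = 8*0 + 7, so 8 does not divide 7  fails
[4] 3P - 4V = 3(2) - 4(9) = -30  holds
[5] V + Q + P = 9 + 7 + 2 = 18  holds
[6] T + V = 1 + 9 = 10  holds

Constraint 3 is violated.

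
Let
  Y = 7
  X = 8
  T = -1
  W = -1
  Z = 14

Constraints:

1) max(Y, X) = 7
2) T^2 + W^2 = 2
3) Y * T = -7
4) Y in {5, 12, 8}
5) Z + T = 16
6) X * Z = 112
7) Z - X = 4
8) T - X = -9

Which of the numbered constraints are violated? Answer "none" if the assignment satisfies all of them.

Constraints 1, 4, 5, and 7 are violated.

1) max(7, 8) = 8, not 7  fails
2) T^2 + W^2 = (-1)^2 + (-1)^2 = 1 + 1 = 2  holds
3) Y * T = 7 * (-1) = -7  holds
4) Y = 7 is not in {5, 12, 8}  fails
5) Z + T = 14 + (-1) = 13, not 16  fails
6) X * Z = 8 * 14 = 112  holds
7) Z - X = 14 - 8 = 6, not 4  fails
8) T - X = -1 - 8 = -9  holds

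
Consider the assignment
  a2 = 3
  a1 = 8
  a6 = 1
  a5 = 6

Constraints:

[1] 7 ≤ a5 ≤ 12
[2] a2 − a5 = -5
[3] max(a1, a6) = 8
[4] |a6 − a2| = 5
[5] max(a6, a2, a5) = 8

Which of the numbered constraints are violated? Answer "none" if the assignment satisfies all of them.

The assignment fails constraints 1, 2, 4, and 5.

[1] a5 = 6 is outside [7, 12]  ✗
[2] a2 − a5 = 3 − 6 = -3, not -5  ✗
[3] max(8, 1) = 8  ✓
[4] |1 − 3| = 2, not 5  ✗
[5] max(1, 3, 6) = 6, not 8  ✗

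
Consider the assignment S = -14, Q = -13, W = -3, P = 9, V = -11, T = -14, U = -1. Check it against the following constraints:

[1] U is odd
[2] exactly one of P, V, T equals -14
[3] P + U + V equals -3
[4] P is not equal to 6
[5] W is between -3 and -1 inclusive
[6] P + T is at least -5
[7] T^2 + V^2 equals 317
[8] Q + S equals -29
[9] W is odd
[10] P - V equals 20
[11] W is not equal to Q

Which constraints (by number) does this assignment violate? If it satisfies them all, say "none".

[1] U = -1 is odd  yes
[2] P=9, V=-11, T=-14; 1 of them equals -14  yes
[3] P + U + V = 9 + (-1) + (-11) = -3  yes
[4] P = 9, and 9 ≠ 6  yes
[5] W = -3 lies in [-3, -1]  yes
[6] P + T = 9 + (-14) = -5; -5 ≥ -5  yes
[7] T^2 + V^2 = (-14)^2 + (-11)^2 = 196 + 121 = 317  yes
[8] Q + S = -13 + (-14) = -27, not -29  no
[9] W = -3 is odd  yes
[10] P - V = 9 - (-11) = 20  yes
[11] W = -3, Q = -13; distinct  yes

Constraint 8 does not hold.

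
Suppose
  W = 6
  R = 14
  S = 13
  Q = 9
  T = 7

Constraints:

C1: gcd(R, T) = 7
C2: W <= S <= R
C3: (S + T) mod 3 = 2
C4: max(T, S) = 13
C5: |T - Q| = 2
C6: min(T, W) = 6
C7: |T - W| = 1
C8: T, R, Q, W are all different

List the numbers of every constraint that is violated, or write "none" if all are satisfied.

C1: gcd(14, 7) = 7  ✓
C2: values 6 <= 13 <= 14  ✓
C3: S + T = 20; 20 mod 3 = 2  ✓
C4: max(7, 13) = 13  ✓
C5: |7 - 9| = 2  ✓
C6: min(7, 6) = 6  ✓
C7: |7 - 6| = 1  ✓
C8: values 7, 14, 9, 6 are pairwise distinct  ✓

The assignment satisfies every constraint.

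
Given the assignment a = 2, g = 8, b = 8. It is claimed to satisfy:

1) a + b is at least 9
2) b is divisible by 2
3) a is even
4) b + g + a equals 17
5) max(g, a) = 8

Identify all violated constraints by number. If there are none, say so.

Violated: 4.

1) a + b = 2 + 8 = 10; 10 ≥ 9  ✔
2) 8 / 2 = 4, so 2 divides 8  ✔
3) a = 2 is even  ✔
4) b + g + a = 8 + 8 + 2 = 18, not 17  ✘
5) max(8, 2) = 8  ✔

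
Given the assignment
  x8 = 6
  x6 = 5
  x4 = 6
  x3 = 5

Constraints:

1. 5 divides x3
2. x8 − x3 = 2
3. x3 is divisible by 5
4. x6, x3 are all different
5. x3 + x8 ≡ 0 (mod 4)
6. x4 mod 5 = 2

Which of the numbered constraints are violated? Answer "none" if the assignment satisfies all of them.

1. 5 / 5 = 1, so 5 divides 5 — OK.
2. x8 − x3 = 6 − 5 = 1, not 2 — violated.
3. 5 / 5 = 1, so 5 divides 5 — OK.
4. x6 = x3 = 5, not all different — violated.
5. x3 + x8 = 11; 11 mod 4 = 3, not 0 — violated.
6. 6 mod 5 = 1, not 2 — violated.

Violated: 2, 4, 5, and 6.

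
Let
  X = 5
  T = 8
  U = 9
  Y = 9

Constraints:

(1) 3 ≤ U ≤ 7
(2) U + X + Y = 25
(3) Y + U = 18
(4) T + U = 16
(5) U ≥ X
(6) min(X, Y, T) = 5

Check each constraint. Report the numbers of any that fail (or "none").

(1) U = 9 is outside [3, 7] — does not hold.
(2) U + X + Y = 9 + 5 + 9 = 23, not 25 — does not hold.
(3) Y + U = 9 + 9 = 18 — holds.
(4) T + U = 8 + 9 = 17, not 16 — does not hold.
(5) U = 9, X = 5; 9 ≥ 5 — holds.
(6) min(5, 9, 8) = 5 — holds.

Constraints 1, 2, and 4 are violated.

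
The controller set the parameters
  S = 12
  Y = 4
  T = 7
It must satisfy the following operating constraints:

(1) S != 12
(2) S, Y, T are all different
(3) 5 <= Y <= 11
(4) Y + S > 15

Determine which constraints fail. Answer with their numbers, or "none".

The assignment fails constraints 1, 3.

(1) S = 12, but 12 is required to differ  ✗
(2) values 12, 4, 7 are pairwise distinct  ✓
(3) Y = 4 is outside [5, 11]  ✗
(4) Y + S = 4 + 12 = 16; 16 > 15  ✓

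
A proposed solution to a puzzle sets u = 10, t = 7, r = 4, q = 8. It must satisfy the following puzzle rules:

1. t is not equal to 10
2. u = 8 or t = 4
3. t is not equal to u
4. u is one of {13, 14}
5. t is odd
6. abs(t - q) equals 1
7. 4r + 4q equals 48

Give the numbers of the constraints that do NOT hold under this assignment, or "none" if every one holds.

1. t = 7, and 7 ≠ 10  OK
2. u = 10 ≠ 8 and t = 7 ≠ 4; both disjuncts false  FAIL
3. t = 7, u = 10; distinct  OK
4. u = 10 is not in {13, 14}  FAIL
5. t = 7 is odd  OK
6. abs(7 - 8) = 1  OK
7. 4r + 4q = 4(4) + 4(8) = 48  OK

Constraints 2, 4 are violated.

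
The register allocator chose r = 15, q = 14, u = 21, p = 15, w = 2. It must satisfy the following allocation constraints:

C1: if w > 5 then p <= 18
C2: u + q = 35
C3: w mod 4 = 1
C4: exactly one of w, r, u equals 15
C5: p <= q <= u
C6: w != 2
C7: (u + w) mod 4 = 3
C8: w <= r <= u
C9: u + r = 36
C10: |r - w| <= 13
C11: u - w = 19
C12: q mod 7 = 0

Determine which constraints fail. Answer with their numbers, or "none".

C1: w = 2, not > 5; antecedent false, conditional vacuously true  yes
C2: u + q = 21 + 14 = 35  yes
C3: 2 mod 4 = 2, not 1  no
C4: w=2, r=15, u=21; 1 of them equals 15  yes
C5: values 15, 14, 21; p = 15 is not <= q = 14  no
C6: w = 2, but 2 is required to differ  no
C7: u + w = 23; 23 mod 4 = 3  yes
C8: values 2 <= 15 <= 21  yes
C9: u + r = 21 + 15 = 36  yes
C10: |15 - 2| = 13; 13 ≤ 13  yes
C11: u - w = 21 - 2 = 19  yes
C12: 14 mod 7 = 0  yes

Violated: 3, 5, and 6.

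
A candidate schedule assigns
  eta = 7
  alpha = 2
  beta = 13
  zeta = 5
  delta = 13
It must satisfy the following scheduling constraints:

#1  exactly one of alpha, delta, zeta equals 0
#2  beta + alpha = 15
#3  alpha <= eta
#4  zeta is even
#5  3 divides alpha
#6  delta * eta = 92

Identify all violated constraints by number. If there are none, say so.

Constraints 1, 4, 5, 6 do not hold.

#1 alpha=2, delta=13, zeta=5; 0 of them equal 0, not exactly one — violated.
#2 beta + alpha = 13 + 2 = 15 — satisfied.
#3 alpha = 2, eta = 7; 2 ≤ 7 — satisfied.
#4 zeta = 5 is odd — violated.
#5 2 = 3*0 + 2, so 3 does not divide 2 — violated.
#6 delta * eta = 13 * 7 = 91, not 92 — violated.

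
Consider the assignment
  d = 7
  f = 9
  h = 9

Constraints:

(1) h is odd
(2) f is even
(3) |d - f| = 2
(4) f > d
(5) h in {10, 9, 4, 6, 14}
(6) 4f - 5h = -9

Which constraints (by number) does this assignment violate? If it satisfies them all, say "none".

Constraint 2 is violated.

(1) h = 9 is odd — satisfied.
(2) f = 9 is odd — violated.
(3) |7 - 9| = 2 — satisfied.
(4) f = 9, d = 7; 9 > 7 — satisfied.
(5) h = 9 is in {10, 9, 4, 6, 14} — satisfied.
(6) 4f - 5h = 4(9) - 5(9) = -9 — satisfied.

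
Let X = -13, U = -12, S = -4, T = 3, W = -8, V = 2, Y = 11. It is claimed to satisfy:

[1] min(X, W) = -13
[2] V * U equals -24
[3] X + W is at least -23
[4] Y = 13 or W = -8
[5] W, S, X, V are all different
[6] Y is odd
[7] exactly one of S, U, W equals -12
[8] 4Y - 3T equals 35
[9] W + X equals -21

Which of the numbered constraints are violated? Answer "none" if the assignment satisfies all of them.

[1] min(-13, -8) = -13 — holds.
[2] V * U = 2 * (-12) = -24 — holds.
[3] X + W = -13 + (-8) = -21; -21 ≥ -23 — holds.
[4] Y = 11 ≠ 13, but W = -8 = -8 (second disjunct) — holds.
[5] values -8, -4, -13, 2 are pairwise distinct — holds.
[6] Y = 11 is odd — holds.
[7] S=-4, U=-12, W=-8; 1 of them equals -12 — holds.
[8] 4Y - 3T = 4(11) - 3(3) = 35 — holds.
[9] W + X = -8 + (-13) = -21 — holds.

Yes — all constraints hold.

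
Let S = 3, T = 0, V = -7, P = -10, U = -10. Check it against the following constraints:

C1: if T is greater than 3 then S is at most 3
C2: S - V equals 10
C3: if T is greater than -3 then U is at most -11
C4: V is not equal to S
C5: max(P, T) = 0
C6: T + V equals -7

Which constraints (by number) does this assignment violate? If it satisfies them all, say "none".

Violated: 3.

C1: T = 0, not > 3; antecedent false, conditional vacuously true  ✓
C2: S - V = 3 - (-7) = 10  ✓
C3: T = 0 > -3, so we need U ≤ -11; but U = -10 > -11  ✗
C4: V = -7, S = 3; distinct  ✓
C5: max(-10, 0) = 0  ✓
C6: T + V = 0 + (-7) = -7  ✓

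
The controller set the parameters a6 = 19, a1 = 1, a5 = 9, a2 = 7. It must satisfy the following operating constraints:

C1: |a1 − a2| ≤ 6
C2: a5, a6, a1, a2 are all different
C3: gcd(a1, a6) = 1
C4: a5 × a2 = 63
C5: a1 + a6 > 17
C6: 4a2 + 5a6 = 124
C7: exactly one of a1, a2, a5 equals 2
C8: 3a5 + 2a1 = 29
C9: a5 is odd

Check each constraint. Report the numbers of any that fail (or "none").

No — constraints 6 and 7 are not satisfied.

C1: |1 − 7| = 6; 6 ≤ 6 — satisfied.
C2: values 9, 19, 1, 7 are pairwise distinct — satisfied.
C3: gcd(1, 19) = 1 — satisfied.
C4: a5 × a2 = 9 × 7 = 63 — satisfied.
C5: a1 + a6 = 1 + 19 = 20; 20 > 17 — satisfied.
C6: 4a2 + 5a6 = 4(7) + 5(19) = 123, not 124 — violated.
C7: a1=1, a2=7, a5=9; 0 of them equal 2, not exactly one — violated.
C8: 3a5 + 2a1 = 3(9) + 2(1) = 29 — satisfied.
C9: a5 = 9 is odd — satisfied.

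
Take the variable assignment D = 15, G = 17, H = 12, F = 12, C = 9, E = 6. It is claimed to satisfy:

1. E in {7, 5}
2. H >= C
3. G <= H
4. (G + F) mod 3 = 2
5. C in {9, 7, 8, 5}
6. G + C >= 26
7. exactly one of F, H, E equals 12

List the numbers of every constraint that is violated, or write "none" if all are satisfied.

1. E = 6 is not in {7, 5}  fails
2. H = 12, C = 9; 12 ≥ 9  holds
3. G = 17, H = 12; 17 > 12 (want ≤)  fails
4. G + F = 29; 29 mod 3 = 2  holds
5. C = 9 is in {9, 7, 8, 5}  holds
6. G + C = 17 + 9 = 26; 26 ≥ 26  holds
7. F=12, H=12, E=6; 2 of them equal 12, not exactly one  fails

Constraints 1, 3, and 7 do not hold.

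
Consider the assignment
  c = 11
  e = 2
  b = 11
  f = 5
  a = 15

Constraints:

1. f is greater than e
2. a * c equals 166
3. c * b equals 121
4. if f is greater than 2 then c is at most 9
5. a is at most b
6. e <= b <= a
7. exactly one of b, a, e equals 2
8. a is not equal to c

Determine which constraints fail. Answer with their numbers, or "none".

The assignment fails constraints 2, 4, 5.

1. f = 5, e = 2; 5 > 2 — holds.
2. a * c = 15 * 11 = 165, not 166 — does not hold.
3. c * b = 11 * 11 = 121 — holds.
4. f = 5 > 2, so we need c ≤ 9; but c = 11 > 9 — does not hold.
5. a = 15, b = 11; 15 > 11 (want ≤) — does not hold.
6. values 2 <= 11 <= 15 — holds.
7. b=11, a=15, e=2; 1 of them equals 2 — holds.
8. a = 15, c = 11; distinct — holds.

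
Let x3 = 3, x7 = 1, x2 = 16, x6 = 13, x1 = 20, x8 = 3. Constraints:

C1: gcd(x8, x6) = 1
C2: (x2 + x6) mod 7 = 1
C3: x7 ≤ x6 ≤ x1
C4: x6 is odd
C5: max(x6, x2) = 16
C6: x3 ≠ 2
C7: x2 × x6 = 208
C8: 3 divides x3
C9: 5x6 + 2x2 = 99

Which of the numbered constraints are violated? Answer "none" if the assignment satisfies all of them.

C1: gcd(3, 13) = 1 — holds.
C2: x2 + x6 = 29; 29 mod 7 = 1 — holds.
C3: values 1 ≤ 13 ≤ 20 — holds.
C4: x6 = 13 is odd — holds.
C5: max(13, 16) = 16 — holds.
C6: x3 = 3, and 3 ≠ 2 — holds.
C7: x2 × x6 = 16 × 13 = 208 — holds.
C8: 3 / 3 = 1, so 3 divides 3 — holds.
C9: 5x6 + 2x2 = 5(13) + 2(16) = 97, not 99 — fails.

Constraint 9 does not hold.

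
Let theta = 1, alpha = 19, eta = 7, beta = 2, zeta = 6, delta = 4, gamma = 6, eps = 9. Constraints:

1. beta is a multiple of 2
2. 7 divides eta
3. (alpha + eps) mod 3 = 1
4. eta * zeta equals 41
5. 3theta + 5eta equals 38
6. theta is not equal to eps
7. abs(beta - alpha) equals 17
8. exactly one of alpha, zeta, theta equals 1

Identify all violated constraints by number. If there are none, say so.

1. 2 / 2 = 1, so 2 divides 2 — OK.
2. 7 / 7 = 1, so 7 divides 7 — OK.
3. alpha + eps = 28; 28 mod 3 = 1 — OK.
4. eta * zeta = 7 * 6 = 42, not 41 — violated.
5. 3theta + 5eta = 3(1) + 5(7) = 38 — OK.
6. theta = 1, eps = 9; distinct — OK.
7. abs(2 - 19) = 17 — OK.
8. alpha=19, zeta=6, theta=1; 1 of them equals 1 — OK.

Constraint 4 is violated.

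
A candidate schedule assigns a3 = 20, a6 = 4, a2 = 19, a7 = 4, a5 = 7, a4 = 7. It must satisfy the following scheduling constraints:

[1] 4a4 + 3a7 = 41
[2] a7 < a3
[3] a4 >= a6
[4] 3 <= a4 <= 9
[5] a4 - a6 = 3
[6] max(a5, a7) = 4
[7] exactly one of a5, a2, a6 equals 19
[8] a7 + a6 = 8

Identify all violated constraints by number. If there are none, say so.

[1] 4a4 + 3a7 = 4(7) + 3(4) = 40, not 41 — does not hold.
[2] a7 = 4, a3 = 20; 4 < 20 — holds.
[3] a4 = 7, a6 = 4; 7 ≥ 4 — holds.
[4] a4 = 7 lies in [3, 9] — holds.
[5] a4 - a6 = 7 - 4 = 3 — holds.
[6] max(7, 4) = 7, not 4 — does not hold.
[7] a5=7, a2=19, a6=4; 1 of them equals 19 — holds.
[8] a7 + a6 = 4 + 4 = 8 — holds.

Constraints 1 and 6 do not hold.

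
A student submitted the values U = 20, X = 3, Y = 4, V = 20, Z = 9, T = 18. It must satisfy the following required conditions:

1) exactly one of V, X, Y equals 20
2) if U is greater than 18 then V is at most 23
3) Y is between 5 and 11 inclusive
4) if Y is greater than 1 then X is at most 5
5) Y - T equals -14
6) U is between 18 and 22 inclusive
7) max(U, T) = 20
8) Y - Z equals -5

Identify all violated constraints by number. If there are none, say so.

1) V=20, X=3, Y=4; 1 of them equals 20  holds
2) U = 20 > 18, so we need V ≤ 23; V = 20 ≤ 23  holds
3) Y = 4 is outside [5, 11]  fails
4) Y = 4 > 1, so we need X ≤ 5; X = 3 ≤ 5  holds
5) Y - T = 4 - 18 = -14  holds
6) U = 20 lies in [18, 22]  holds
7) max(20, 18) = 20  holds
8) Y - Z = 4 - 9 = -5  holds

No — constraint 3 is not satisfied.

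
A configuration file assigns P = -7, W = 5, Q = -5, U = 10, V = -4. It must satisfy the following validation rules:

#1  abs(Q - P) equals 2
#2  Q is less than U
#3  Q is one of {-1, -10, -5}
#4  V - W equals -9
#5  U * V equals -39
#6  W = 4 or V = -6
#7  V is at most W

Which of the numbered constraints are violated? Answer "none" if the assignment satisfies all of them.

No — constraints 5, 6 are not satisfied.

#1 abs(-5 - (-7)) = 2  yes
#2 Q = -5, U = 10; -5 < 10  yes
#3 Q = -5 is in {-1, -10, -5}  yes
#4 V - W = -4 - 5 = -9  yes
#5 U * V = 10 * (-4) = -40, not -39  no
#6 W = 5 ≠ 4 and V = -4 ≠ -6; both disjuncts false  no
#7 V = -4, W = 5; -4 ≤ 5  yes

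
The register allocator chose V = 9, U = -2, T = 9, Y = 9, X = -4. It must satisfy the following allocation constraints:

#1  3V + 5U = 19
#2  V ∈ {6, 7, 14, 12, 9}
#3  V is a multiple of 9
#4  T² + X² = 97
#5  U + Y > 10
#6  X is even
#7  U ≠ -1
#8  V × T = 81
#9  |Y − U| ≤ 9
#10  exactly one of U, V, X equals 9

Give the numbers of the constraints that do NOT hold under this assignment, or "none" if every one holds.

Constraints 1, 5, and 9 do not hold.

#1 3V + 5U = 3(9) + 5(-2) = 17, not 19 — violated.
#2 V = 9 is in {6, 7, 14, 12, 9} — OK.
#3 9 / 9 = 1, so 9 divides 9 — OK.
#4 T² + X² = 9² + (-4)² = 81 + 16 = 97 — OK.
#5 U + Y = -2 + 9 = 7; 7 ≤ 10, bound 10 not met — violated.
#6 X = -4 is even — OK.
#7 U = -2, and -2 ≠ -1 — OK.
#8 V × T = 9 × 9 = 81 — OK.
#9 |9 − (-2)| = 11; 11 > 9, exceeds bound 9 — violated.
#10 U=-2, V=9, X=-4; 1 of them equals 9 — OK.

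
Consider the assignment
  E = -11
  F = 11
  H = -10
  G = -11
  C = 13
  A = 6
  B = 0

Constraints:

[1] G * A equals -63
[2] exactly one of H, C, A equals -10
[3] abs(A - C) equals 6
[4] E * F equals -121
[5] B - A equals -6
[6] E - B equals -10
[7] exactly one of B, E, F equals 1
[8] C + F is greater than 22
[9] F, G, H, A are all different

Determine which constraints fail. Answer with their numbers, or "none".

[1] G * A = -11 * 6 = -66, not -63 — fails.
[2] H=-10, C=13, A=6; 1 of them equals -10 — holds.
[3] abs(6 - 13) = 7, not 6 — fails.
[4] E * F = -11 * 11 = -121 — holds.
[5] B - A = 0 - 6 = -6 — holds.
[6] E - B = -11 - 0 = -11, not -10 — fails.
[7] B=0, E=-11, F=11; 0 of them equal 1, not exactly one — fails.
[8] C + F = 13 + 11 = 24; 24 > 22 — holds.
[9] values 11, -11, -10, 6 are pairwise distinct — holds.

Constraints 1, 3, 6, and 7 are violated.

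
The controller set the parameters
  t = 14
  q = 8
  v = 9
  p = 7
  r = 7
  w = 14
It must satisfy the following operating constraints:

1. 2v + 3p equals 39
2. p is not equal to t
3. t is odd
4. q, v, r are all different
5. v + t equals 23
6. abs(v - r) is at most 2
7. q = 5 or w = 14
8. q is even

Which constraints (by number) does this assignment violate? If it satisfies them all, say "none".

1. 2v + 3p = 2(9) + 3(7) = 39 — holds.
2. p = 7, t = 14; distinct — holds.
3. t = 14 is even — fails.
4. values 8, 9, 7 are pairwise distinct — holds.
5. v + t = 9 + 14 = 23 — holds.
6. abs(9 - 7) = 2; 2 ≤ 2 — holds.
7. q = 8 ≠ 5, but w = 14 = 14 (second disjunct) — holds.
8. q = 8 is even — holds.

Violated: 3.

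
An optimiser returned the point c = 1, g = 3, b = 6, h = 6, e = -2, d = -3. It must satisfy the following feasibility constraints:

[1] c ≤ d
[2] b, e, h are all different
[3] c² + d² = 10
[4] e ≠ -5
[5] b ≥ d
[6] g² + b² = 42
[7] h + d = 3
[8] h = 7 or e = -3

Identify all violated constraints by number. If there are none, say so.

[1] c = 1, d = -3; 1 > -3 (want ≤)  ✘
[2] b = h = 6, not all different  ✘
[3] c² + d² = 1² + (-3)² = 1 + 9 = 10  ✔
[4] e = -2, and -2 ≠ -5  ✔
[5] b = 6, d = -3; 6 ≥ -3  ✔
[6] g² + b² = 3² + 6² = 9 + 36 = 45, not 42  ✘
[7] h + d = 6 + (-3) = 3  ✔
[8] h = 6 ≠ 7 and e = -2 ≠ -3; both disjuncts false  ✘

Constraints 1, 2, 6, 8 are violated.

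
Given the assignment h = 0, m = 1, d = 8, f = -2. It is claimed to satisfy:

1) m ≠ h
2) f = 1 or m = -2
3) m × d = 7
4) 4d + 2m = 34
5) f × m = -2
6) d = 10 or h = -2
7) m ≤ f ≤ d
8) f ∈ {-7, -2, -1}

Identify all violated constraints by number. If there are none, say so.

The assignment fails constraints 2, 3, 6, 7.

1) m = 1, h = 0; distinct — OK.
2) f = -2 ≠ 1 and m = 1 ≠ -2; both disjuncts false — violated.
3) m × d = 1 × 8 = 8, not 7 — violated.
4) 4d + 2m = 4(8) + 2(1) = 34 — OK.
5) f × m = -2 × 1 = -2 — OK.
6) d = 8 ≠ 10 and h = 0 ≠ -2; both disjuncts false — violated.
7) values 1, -2, 8; m = 1 is not ≤ f = -2 — violated.
8) f = -2 is in {-7, -2, -1} — OK.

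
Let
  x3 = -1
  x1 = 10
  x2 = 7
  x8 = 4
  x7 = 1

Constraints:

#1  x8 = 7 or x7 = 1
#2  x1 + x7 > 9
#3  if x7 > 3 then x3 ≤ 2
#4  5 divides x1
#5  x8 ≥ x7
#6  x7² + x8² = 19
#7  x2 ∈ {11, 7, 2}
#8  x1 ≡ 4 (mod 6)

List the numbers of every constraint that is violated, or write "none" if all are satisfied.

#1 x8 = 4 ≠ 7, but x7 = 1 = 1 (second disjunct) — holds.
#2 x1 + x7 = 10 + 1 = 11; 11 > 9 — holds.
#3 x7 = 1, not > 3; antecedent false, conditional vacuously true — holds.
#4 10 / 5 = 2, so 5 divides 10 — holds.
#5 x8 = 4, x7 = 1; 4 ≥ 1 — holds.
#6 x7² + x8² = 1² + 4² = 1 + 16 = 17, not 19 — does not hold.
#7 x2 = 7 is in {11, 7, 2} — holds.
#8 10 mod 6 = 4 — holds.

Violated: 6.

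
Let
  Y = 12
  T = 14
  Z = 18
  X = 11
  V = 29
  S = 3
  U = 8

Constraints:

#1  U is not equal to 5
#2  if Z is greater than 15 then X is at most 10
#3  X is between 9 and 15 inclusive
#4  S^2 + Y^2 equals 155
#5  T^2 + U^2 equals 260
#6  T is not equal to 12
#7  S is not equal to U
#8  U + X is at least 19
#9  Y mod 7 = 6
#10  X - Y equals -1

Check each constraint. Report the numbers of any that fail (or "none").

No — constraints 2, 4, 9 are not satisfied.

#1 U = 8, and 8 ≠ 5 — holds.
#2 Z = 18 > 15, so we need X ≤ 10; but X = 11 > 10 — fails.
#3 X = 11 lies in [9, 15] — holds.
#4 S^2 + Y^2 = 3^2 + 12^2 = 9 + 144 = 153, not 155 — fails.
#5 T^2 + U^2 = 14^2 + 8^2 = 196 + 64 = 260 — holds.
#6 T = 14, and 14 ≠ 12 — holds.
#7 S = 3, U = 8; distinct — holds.
#8 U + X = 8 + 11 = 19; 19 ≥ 19 — holds.
#9 12 mod 7 = 5, not 6 — fails.
#10 X - Y = 11 - 12 = -1 — holds.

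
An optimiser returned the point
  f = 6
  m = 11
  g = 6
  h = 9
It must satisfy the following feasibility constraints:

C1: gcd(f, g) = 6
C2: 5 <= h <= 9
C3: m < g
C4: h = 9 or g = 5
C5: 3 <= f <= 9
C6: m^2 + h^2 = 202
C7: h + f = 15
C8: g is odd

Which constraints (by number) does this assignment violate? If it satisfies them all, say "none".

The assignment fails constraints 3 and 8.

C1: gcd(6, 6) = 6 — OK.
C2: h = 9 lies in [5, 9] — OK.
C3: m = 11, g = 6; 11 ≥ 6 (want <) — violated.
C4: h = 9 = 9 (first disjunct) — OK.
C5: f = 6 lies in [3, 9] — OK.
C6: m^2 + h^2 = 11^2 + 9^2 = 121 + 81 = 202 — OK.
C7: h + f = 9 + 6 = 15 — OK.
C8: g = 6 is even — violated.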